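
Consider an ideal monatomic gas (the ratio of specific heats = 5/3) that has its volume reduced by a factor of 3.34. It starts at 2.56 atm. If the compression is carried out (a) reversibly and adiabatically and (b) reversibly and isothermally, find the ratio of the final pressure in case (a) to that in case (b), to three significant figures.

Isothermal: P_b = P₁(V₁/V₂) = 2.56×3.34.
Adiabatic: P_a = P₁(V₁/V₂)^γ = 2.56×3.34^(5/3).
P_a/P_b = (V₁/V₂)^(γ−1) = 3.34^(2/3) = 2.234.

P_adiabatic / P_isothermal ≈ 2.23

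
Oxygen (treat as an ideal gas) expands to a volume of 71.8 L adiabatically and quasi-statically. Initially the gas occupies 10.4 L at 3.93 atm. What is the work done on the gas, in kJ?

γ = 7/5 for a diatomic ideal gas.
P₂ = P₁(V₁/V₂)^γ = 3.93×(10.4/71.8)^(7/5) = 0.2628 atm.
For a reversible adiabat, W_by_gas = (P₁V₁ − P₂V₂)/(γ−1).
W_by = (398200×0.0104 − 26630×0.0718) / (2/5) = 5573 J.
W_on_gas = −W_by = -5573 J.

W ≈ -5.57 kJ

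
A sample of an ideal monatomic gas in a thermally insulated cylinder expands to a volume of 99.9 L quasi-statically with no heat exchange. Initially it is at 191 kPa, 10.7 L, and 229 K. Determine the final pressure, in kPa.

Adiabatic: P₁V₁^γ = P₂V₂^γ ⇒ P₂ = P₁ (V₁/V₂)^γ.
γ = 5/3 for a monatomic ideal gas.
P₂ = 191 × (10.7/99.9)^(5/3) = 4.614 kPa.

P₂ ≈ 4.61 kPa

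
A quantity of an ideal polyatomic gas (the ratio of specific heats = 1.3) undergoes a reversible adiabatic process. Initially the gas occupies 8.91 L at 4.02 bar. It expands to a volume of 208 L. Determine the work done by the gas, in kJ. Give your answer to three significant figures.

P₂ = P₁(V₁/V₂)^γ = 4.02×(8.91/208)^(1.3) = 0.06692 bar.
For a reversible adiabat, W_by_gas = (P₁V₁ − P₂V₂)/(γ−1).
W_by = (402000×0.00891 − 6692×0.208) / (0.3) = 7299 J.

W ≈ 7.30 kJ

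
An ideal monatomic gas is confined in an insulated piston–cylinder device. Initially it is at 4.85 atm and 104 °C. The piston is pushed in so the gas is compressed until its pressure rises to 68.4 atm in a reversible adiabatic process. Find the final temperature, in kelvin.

Adiabatic: T₂/T₁ = (P₂/P₁)^((γ−1)/γ).
For a monatomic ideal gas γ = 5/3, so (γ−1)/γ = 2/5.
T₁ = 104 °C = 377.1 K.
T₂ = 377.1 × (68.4/4.85)^(2/5) = 1087 K.

T₂ ≈ 1090 K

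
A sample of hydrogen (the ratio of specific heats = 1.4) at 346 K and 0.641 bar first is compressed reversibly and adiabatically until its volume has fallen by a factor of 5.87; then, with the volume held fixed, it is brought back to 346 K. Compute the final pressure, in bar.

Adiabatic step (PV^γ = const): P₂ = 0.641×5.87^(1.4) = 7.638 bar; T₂ = 346×5.87^(0.4) = 702.3 K.
Isochoric: P₃ = P₂(T₃/T₂) = 7.638 × (346/702.3) = 3.763 bar.

P₃ ≈ 3.76 bar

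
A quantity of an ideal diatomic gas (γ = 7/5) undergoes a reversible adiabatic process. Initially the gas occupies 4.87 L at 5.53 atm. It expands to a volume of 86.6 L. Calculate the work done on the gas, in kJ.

W ≈ -4.66 kJ

P₂ = P₁(V₁/V₂)^γ = 5.53×(4.87/86.6)^(7/5) = 0.09834 atm.
For a reversible adiabat, W_by_gas = (P₁V₁ − P₂V₂)/(γ−1).
W_by = (560300×0.00487 − 9965×0.0866) / (2/5) = 4665 J.
W_on_gas = −W_by = -4665 J.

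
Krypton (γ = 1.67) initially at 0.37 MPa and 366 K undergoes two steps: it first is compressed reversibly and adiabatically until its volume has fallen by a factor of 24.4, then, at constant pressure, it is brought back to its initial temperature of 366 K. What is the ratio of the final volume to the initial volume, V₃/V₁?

V₃/V₁ ≈ 0.00482

Adiabatic step: V₂/V₁ = 0.04098; T₂ = T₁·24.4^(0.67) = 3112 K.
Isobaric step: V₃/V₂ = T₃/T₂ = 366/3112.
V₃/V₁ = (V₂/V₁)(V₃/V₂) = 0.04098 × (366/3112) = 0.00482.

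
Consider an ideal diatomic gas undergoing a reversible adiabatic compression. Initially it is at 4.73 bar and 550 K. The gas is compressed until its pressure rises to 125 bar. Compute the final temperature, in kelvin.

Adiabatic: T₂/T₁ = (P₂/P₁)^((γ−1)/γ).
For a diatomic ideal gas γ = 7/5, so (γ−1)/γ = 2/7.
T₂ = 550 × (125/4.73)^(2/7) = 1402 K.

T₂ ≈ 1400 K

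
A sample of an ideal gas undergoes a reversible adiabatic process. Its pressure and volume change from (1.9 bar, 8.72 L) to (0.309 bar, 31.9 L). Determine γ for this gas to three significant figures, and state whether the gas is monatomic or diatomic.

γ ≈ 1.40; diatomic

PV^γ = const ⇒ γ = ln(P₂/P₁) / ln(V₁/V₂).
γ = ln(0.309/1.9) / ln(8.72/31.9) = 1.4.
γ ≈ 1.40 is close to 7/5, so the gas is diatomic.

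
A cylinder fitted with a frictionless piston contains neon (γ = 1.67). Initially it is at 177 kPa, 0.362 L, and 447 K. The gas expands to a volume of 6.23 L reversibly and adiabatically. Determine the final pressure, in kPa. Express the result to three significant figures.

P₂ ≈ 1.53 kPa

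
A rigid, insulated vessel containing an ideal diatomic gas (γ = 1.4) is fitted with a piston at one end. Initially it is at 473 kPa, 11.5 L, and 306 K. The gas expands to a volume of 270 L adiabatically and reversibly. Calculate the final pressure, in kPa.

Since PV^γ is constant along a reversible adiabat, P₂ = P₁ (V₁/V₂)^γ.
P₂ = 473 × (11.5/270)^(1.4) = 5.701 kPa.

P₂ ≈ 5.70 kPa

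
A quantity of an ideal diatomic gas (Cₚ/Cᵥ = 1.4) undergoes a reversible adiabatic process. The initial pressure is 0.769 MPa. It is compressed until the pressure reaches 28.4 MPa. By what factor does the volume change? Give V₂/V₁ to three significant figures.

From PV^γ = const, V₂/V₁ = (P₁/P₂)^(1/γ).
V₂/V₁ = (0.769/28.4)^(0.714) = 0.07593.

V₂/V₁ ≈ 0.0759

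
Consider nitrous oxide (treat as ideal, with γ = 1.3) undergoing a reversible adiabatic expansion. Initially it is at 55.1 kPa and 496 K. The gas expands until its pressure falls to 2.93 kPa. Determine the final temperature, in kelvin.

T₂ ≈ 252 K

Along an adiabat T P^((1−γ)/γ) is constant, so T₂ = T₁ (P₂/P₁)^((γ−1)/γ).
T₂ = 496 × (2.93/55.1)^(0.231) = 252 K.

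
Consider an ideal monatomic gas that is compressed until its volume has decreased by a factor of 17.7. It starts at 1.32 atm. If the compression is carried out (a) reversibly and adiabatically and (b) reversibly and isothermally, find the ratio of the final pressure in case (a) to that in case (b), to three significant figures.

For a monatomic ideal gas γ = 5/3.
Isothermal: P_b = P₁(V₁/V₂) = 1.32×17.7.
Adiabatic: P_a = P₁(V₁/V₂)^γ = 1.32×17.7^(5/3).
P_a/P_b = (V₁/V₂)^(γ−1) = 17.7^(2/3) = 6.792.

P_adiabatic / P_isothermal ≈ 6.79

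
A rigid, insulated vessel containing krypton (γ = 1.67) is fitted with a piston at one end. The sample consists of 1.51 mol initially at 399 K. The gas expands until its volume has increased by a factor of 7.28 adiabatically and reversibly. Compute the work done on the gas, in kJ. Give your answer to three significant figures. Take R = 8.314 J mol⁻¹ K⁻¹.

W ≈ -5.50 kJ

Adiabatic: T₁V₁^(γ−1) = T₂V₂^(γ−1) ⇒ T₂ = T₁ (V₁/V₂)^(γ−1).
T₂ = 399 × (1/7.28)^(0.67) = 105.5 K.
Q = 0, so ΔU = W_on_gas = nCᵥΔT with Cᵥ = R/(γ−1) = 12.41 J/(mol·K).
ΔU = 1.51 × 12.41 × (105.5 − 399) = -5499 J.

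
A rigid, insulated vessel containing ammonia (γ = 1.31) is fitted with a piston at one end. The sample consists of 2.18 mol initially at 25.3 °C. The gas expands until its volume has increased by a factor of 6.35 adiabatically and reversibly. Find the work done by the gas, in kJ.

Adiabatic: T₁V₁^(γ−1) = T₂V₂^(γ−1) ⇒ T₂ = T₁ (V₁/V₂)^(γ−1).
T₁ = 25.3 °C = 298.4 K.
T₂ = 298.4 × (1/6.35)^(0.31) = 168.3 K.
Q = 0, so ΔU = W_on_gas = nCᵥΔT with Cᵥ = R/(γ−1) = 26.82 J/(mol·K).
ΔU = 2.18 × 26.82 × (168.3 − 298.4) = -7611 J.
Work done by the gas = −ΔU = 7611 J.

W ≈ 7.61 kJ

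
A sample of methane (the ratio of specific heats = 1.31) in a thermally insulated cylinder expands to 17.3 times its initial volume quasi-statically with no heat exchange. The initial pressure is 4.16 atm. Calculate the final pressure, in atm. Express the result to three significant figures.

P₂ ≈ 0.0994 atm

Since PV^γ is constant along a reversible adiabat, P₂ = P₁ (V₁/V₂)^γ.
P₂ = 4.16 × (1/17.3)^(1.31) = 0.09937 atm.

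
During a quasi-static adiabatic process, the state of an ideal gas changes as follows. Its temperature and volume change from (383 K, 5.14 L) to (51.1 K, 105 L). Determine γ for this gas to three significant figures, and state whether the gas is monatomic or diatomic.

γ ≈ 1.67; monatomic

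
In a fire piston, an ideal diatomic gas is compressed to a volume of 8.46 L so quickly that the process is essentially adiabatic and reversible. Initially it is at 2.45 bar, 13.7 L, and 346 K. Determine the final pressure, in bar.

P₂ ≈ 4.81 bar

Adiabatic: P₁V₁^γ = P₂V₂^γ ⇒ P₂ = P₁ (V₁/V₂)^γ.
γ = 7/5 for a diatomic ideal gas.
P₂ = 2.45 × (13.7/8.46)^(7/5) = 4.811 bar.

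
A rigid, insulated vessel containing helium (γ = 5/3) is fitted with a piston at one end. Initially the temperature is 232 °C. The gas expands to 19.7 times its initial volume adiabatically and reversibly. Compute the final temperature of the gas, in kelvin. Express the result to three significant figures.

T₂ ≈ 69.3 K

For a reversible adiabat TV^(γ−1) is constant, so T₂ = T₁ (V₁/V₂)^(γ−1).
T₁ = 232 °C = 505.1 K.
T₂ = 505.1 × (1/19.7)^(2/3) = 69.25 K.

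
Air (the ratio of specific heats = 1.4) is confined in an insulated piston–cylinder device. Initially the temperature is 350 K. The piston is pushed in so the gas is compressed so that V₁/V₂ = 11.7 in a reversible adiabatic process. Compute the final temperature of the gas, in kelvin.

T₂ ≈ 936 K

For a reversible adiabat TV^(γ−1) is constant, so T₂ = T₁ (V₁/V₂)^(γ−1).
T₂ = 350 × 11.7^(0.4) = 936.1 K.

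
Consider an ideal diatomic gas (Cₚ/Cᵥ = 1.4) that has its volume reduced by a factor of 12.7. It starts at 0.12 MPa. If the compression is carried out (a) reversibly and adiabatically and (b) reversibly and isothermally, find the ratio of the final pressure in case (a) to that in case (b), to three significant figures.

P_adiabatic / P_isothermal ≈ 2.76

Isothermal: P_b = P₁(V₁/V₂) = 0.12×12.7.
Adiabatic: P_a = P₁(V₁/V₂)^γ = 0.12×12.7^(1.4).
P_a/P_b = (V₁/V₂)^(γ−1) = 12.7^(0.4) = 2.764.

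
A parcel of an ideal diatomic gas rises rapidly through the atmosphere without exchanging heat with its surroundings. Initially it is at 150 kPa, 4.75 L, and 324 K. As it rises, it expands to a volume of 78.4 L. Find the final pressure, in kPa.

Since PV^γ is constant along a reversible adiabat, P₂ = P₁ (V₁/V₂)^γ.
γ = 7/5 for a diatomic ideal gas.
P₂ = 150 × (4.75/78.4)^(7/5) = 2.961 kPa.

P₂ ≈ 2.96 kPa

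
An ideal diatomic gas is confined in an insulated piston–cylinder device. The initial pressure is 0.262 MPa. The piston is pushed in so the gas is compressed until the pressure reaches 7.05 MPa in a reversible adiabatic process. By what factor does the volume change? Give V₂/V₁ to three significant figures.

V₂/V₁ ≈ 0.0952

From PV^γ = const, V₂/V₁ = (P₁/P₂)^(1/γ).
For a diatomic ideal gas γ = 7/5.
V₂/V₁ = (0.262/7.05)^(5/7) = 0.0952.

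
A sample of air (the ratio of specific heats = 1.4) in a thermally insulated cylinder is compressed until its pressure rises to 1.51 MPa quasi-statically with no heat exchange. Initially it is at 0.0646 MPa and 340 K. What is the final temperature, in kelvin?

Adiabatic: T₂/T₁ = (P₂/P₁)^((γ−1)/γ).
T₂ = 340 × (1.51/0.0646)^(0.286) = 836.7 K.

T₂ ≈ 837 K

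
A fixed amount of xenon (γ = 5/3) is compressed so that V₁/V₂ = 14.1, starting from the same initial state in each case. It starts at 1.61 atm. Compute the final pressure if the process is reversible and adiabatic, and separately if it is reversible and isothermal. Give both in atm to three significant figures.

adiabatic: 132 atm; isothermal: 22.7 atm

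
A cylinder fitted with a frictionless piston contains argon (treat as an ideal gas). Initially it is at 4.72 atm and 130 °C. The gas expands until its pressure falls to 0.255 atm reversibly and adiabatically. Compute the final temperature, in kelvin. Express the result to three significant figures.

T₂ ≈ 125 K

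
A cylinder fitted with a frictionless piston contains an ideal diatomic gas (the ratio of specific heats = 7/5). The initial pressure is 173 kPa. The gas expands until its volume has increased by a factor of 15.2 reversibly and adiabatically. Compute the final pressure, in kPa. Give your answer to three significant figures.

Adiabatic: P₁V₁^γ = P₂V₂^γ ⇒ P₂ = P₁ (V₁/V₂)^γ.
P₂ = 173 × (1/15.2)^(7/5) = 3.832 kPa.

P₂ ≈ 3.83 kPa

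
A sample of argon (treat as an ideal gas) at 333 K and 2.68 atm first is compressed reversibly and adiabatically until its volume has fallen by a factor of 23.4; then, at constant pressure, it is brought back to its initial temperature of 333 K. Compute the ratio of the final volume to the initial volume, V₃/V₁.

For a monatomic ideal gas γ = 5/3.
Adiabatic step: V₂/V₁ = 0.04274; T₂ = T₁·23.4^(2/3) = 2724 K.
Isobaric step: V₃/V₂ = T₃/T₂ = 333/2724.
V₃/V₁ = (V₂/V₁)(V₃/V₂) = 0.04274 × (333/2724) = 0.005224.

V₃/V₁ ≈ 0.00522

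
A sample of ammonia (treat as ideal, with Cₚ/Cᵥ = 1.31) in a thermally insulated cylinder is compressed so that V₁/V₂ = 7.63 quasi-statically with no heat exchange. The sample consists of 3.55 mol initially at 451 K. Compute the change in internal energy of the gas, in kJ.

ΔU ≈ 37.7 kJ

Adiabatic: T₁V₁^(γ−1) = T₂V₂^(γ−1) ⇒ T₂ = T₁ (V₁/V₂)^(γ−1).
T₂ = 451 × 7.63^(0.31) = 846.8 K.
Q = 0, so ΔU = W_on_gas = nCᵥΔT with Cᵥ = R/(γ−1) = 26.82 J/(mol·K).
ΔU = 3.55 × 26.82 × (846.8 − 451) = 37680 J.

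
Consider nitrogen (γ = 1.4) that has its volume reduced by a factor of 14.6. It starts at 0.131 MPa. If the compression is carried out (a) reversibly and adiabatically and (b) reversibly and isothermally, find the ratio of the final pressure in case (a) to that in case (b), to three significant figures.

P_adiabatic / P_isothermal ≈ 2.92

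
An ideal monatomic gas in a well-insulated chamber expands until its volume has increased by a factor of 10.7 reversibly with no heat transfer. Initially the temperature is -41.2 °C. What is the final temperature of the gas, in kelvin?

T₂ ≈ 47.8 K

Adiabatic: T₁V₁^(γ−1) = T₂V₂^(γ−1) ⇒ T₂ = T₁ (V₁/V₂)^(γ−1).
For a monatomic ideal gas γ = 5/3, so γ−1 = 2/3.
T₁ = -41.2 °C = 231.9 K.
T₂ = 231.9 × (1/10.7)^(2/3) = 47.77 K.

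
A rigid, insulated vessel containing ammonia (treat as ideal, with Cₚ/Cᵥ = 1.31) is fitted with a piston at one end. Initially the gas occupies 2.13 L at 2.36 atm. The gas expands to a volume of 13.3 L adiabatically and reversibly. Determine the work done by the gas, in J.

W ≈ 712 J

P₂ = P₁(V₁/V₂)^γ = 2.36×(2.13/13.3)^(1.31) = 0.2142 atm.
For a reversible adiabat, W_by_gas = (P₁V₁ − P₂V₂)/(γ−1).
W_by = (239100×0.00213 − 21710×0.0133) / (0.31) = 711.8 J.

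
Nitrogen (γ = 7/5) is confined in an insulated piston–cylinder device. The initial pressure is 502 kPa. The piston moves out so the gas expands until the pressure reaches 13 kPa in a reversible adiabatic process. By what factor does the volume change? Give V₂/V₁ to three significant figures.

V₂/V₁ ≈ 13.6

From PV^γ = const, V₂/V₁ = (P₁/P₂)^(1/γ).
V₂/V₁ = (502/13)^(5/7) = 13.6.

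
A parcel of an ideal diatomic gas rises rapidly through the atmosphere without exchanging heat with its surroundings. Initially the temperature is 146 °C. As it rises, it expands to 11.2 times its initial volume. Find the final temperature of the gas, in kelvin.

T₂ ≈ 159 K

Adiabatic: T₁V₁^(γ−1) = T₂V₂^(γ−1) ⇒ T₂ = T₁ (V₁/V₂)^(γ−1).
For a diatomic ideal gas γ = 7/5, so γ−1 = 2/5.
T₁ = 146 °C = 419.1 K.
T₂ = 419.1 × (1/11.2)^(2/5) = 159.5 K.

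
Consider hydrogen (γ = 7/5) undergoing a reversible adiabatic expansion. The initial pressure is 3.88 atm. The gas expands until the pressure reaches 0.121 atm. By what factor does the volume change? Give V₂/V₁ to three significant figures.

From PV^γ = const, V₂/V₁ = (P₁/P₂)^(1/γ).
V₂/V₁ = (3.88/0.121)^(5/7) = 11.91.

V₂/V₁ ≈ 11.9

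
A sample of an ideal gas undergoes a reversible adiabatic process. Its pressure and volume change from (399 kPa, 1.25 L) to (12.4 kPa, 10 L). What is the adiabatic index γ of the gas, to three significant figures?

γ ≈ 1.67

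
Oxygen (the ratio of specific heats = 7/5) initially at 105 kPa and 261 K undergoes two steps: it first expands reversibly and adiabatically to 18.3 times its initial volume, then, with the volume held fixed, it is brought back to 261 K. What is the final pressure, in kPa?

Adiabatic step (PV^γ = const): P₂ = 105×(1/18.3)^(7/5) = 1.794 kPa; T₂ = 261×(1/18.3)^(2/5) = 81.59 K.
Isochoric: P₃ = P₂(T₃/T₂) = 1.794 × (261/81.59) = 5.738 kPa.

P₃ ≈ 5.74 kPa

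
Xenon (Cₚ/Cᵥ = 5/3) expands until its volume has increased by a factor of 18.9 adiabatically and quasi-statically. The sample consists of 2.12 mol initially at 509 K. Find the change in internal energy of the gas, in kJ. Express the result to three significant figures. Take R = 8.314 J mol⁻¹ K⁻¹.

For a reversible adiabat TV^(γ−1) is constant, so T₂ = T₁ (V₁/V₂)^(γ−1).
T₂ = 509 × (1/18.9)^(2/3) = 71.74 K.
Q = 0, so ΔU = W_on_gas = nCᵥΔT with Cᵥ = R/(γ−1) = 12.47 J/(mol·K).
ΔU = 2.12 × 12.47 × (71.74 − 509) = -11560 J.

ΔU ≈ -11.6 kJ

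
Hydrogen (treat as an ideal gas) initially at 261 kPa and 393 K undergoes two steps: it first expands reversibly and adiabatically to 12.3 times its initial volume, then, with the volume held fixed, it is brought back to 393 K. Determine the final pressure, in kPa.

P₃ ≈ 21.2 kPa

For a diatomic ideal gas γ = 7/5.
Adiabatic step (PV^γ = const): P₂ = 261×(1/12.3)^(7/5) = 7.776 kPa; T₂ = 393×(1/12.3)^(2/5) = 144 K.
Isochoric: P₃ = P₂(T₃/T₂) = 7.776 × (393/144) = 21.22 kPa.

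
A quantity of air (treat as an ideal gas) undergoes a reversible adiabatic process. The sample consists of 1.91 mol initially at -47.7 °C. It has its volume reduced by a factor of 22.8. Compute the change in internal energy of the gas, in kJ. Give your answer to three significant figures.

Adiabatic: T₁V₁^(γ−1) = T₂V₂^(γ−1) ⇒ T₂ = T₁ (V₁/V₂)^(γ−1).
γ = 7/5 for a diatomic ideal gas, so γ−1 = 2/5.
T₁ = -47.7 °C = 225.4 K.
T₂ = 225.4 × 22.8^(2/5) = 787.5 K.
Q = 0, so ΔU = W_on_gas = nCᵥΔT with Cᵥ = R/(γ−1) = 20.79 J/(mol·K).
ΔU = 1.91 × 20.79 × (787.5 − 225.4) = 22310 J.

ΔU ≈ 22.3 kJ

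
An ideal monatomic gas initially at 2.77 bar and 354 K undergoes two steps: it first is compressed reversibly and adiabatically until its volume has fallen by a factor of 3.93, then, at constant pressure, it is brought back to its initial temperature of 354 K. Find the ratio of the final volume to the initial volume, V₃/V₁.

For a monatomic ideal gas γ = 5/3.
Adiabatic step: V₂/V₁ = 0.2545; T₂ = T₁·3.93^(2/3) = 881.6 K.
Isobaric step: V₃/V₂ = T₃/T₂ = 354/881.6.
V₃/V₁ = (V₂/V₁)(V₃/V₂) = 0.2545 × (354/881.6) = 0.1022.

V₃/V₁ ≈ 0.102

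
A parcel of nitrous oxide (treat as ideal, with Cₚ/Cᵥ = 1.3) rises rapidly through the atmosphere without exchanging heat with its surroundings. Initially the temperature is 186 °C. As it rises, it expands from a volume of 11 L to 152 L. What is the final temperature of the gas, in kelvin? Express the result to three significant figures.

Adiabatic: T₁V₁^(γ−1) = T₂V₂^(γ−1) ⇒ T₂ = T₁ (V₁/V₂)^(γ−1).
T₁ = 186 °C = 459.1 K.
T₂ = 459.1 × (11/152)^(0.3) = 208.8 K.

T₂ ≈ 209 K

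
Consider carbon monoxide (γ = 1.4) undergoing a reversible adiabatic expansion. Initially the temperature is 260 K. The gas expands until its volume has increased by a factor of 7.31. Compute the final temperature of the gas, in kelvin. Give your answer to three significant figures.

Adiabatic: T₁V₁^(γ−1) = T₂V₂^(γ−1) ⇒ T₂ = T₁ (V₁/V₂)^(γ−1).
T₂ = 260 × (1/7.31)^(0.4) = 117.3 K.

T₂ ≈ 117 K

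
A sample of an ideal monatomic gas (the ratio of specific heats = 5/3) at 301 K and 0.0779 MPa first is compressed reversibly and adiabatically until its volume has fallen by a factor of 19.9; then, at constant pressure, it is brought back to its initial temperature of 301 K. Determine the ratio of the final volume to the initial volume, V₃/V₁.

Adiabatic step: V₂/V₁ = 0.05025; T₂ = T₁·19.9^(2/3) = 2210 K.
Isobaric step: V₃/V₂ = T₃/T₂ = 301/2210.
V₃/V₁ = (V₂/V₁)(V₃/V₂) = 0.05025 × (301/2210) = 0.006843.

V₃/V₁ ≈ 0.00684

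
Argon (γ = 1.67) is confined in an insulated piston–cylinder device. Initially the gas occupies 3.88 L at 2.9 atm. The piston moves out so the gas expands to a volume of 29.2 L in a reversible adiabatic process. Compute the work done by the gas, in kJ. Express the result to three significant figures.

W ≈ 1.26 kJ

P₂ = P₁(V₁/V₂)^γ = 2.9×(3.88/29.2)^(1.67) = 0.09967 atm.
For a reversible adiabat, W_by_gas = (P₁V₁ − P₂V₂)/(γ−1).
W_by = (293800×0.00388 − 10100×0.0292) / (0.67) = 1262 J.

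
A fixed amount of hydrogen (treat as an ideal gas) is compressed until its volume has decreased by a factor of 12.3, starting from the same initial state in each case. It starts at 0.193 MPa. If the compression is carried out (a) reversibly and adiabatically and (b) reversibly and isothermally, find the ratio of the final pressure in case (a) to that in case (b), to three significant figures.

For a diatomic ideal gas γ = 7/5.
Isothermal: P_b = P₁(V₁/V₂) = 0.193×12.3.
Adiabatic: P_a = P₁(V₁/V₂)^γ = 0.193×12.3^(7/5).
P_a/P_b = (V₁/V₂)^(γ−1) = 12.3^(2/5) = 2.729.

P_adiabatic / P_isothermal ≈ 2.73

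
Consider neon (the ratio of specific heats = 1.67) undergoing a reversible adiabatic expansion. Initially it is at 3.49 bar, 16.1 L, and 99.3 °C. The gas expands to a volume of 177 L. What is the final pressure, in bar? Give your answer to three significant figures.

Since PV^γ is constant along a reversible adiabat, P₂ = P₁ (V₁/V₂)^γ.
P₂ = 3.49 × (16.1/177)^(1.67) = 0.0637 bar.

P₂ ≈ 0.0637 bar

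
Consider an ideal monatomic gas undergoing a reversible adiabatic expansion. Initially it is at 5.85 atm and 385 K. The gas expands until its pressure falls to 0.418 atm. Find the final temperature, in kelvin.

T₂ ≈ 134 K

Along an adiabat T P^((1−γ)/γ) is constant, so T₂ = T₁ (P₂/P₁)^((γ−1)/γ).
For a monatomic ideal gas γ = 5/3, so (γ−1)/γ = 2/5.
T₂ = 385 × (0.418/5.85)^(2/5) = 134 K.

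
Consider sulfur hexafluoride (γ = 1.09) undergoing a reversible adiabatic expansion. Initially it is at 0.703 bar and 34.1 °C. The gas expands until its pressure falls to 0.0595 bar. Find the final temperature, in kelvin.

Along an adiabat T P^((1−γ)/γ) is constant, so T₂ = T₁ (P₂/P₁)^((γ−1)/γ).
T₁ = 34.1 °C = 307.2 K.
T₂ = 307.2 × (0.0595/0.703)^(0.0826) = 250.6 K.

T₂ ≈ 251 K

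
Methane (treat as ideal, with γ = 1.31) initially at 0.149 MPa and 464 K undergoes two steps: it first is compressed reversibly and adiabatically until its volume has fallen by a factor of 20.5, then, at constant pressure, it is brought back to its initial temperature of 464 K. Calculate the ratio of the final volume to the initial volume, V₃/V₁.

V₃/V₁ ≈ 0.0191

Adiabatic step: V₂/V₁ = 0.04878; T₂ = T₁·20.5^(0.31) = 1183 K.
Isobaric step: V₃/V₂ = T₃/T₂ = 464/1183.
V₃/V₁ = (V₂/V₁)(V₃/V₂) = 0.04878 × (464/1183) = 0.01913.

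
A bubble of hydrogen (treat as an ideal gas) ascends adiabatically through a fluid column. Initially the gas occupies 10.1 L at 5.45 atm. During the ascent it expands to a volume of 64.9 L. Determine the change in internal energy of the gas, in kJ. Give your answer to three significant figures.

ΔU ≈ -7.32 kJ

γ = 7/5 for a diatomic ideal gas.
P₂ = P₁(V₁/V₂)^γ = 5.45×(10.1/64.9)^(7/5) = 0.403 atm.
For a reversible adiabat, W_by_gas = (P₁V₁ − P₂V₂)/(γ−1).
W_by = (552200×0.0101 − 40830×0.0649) / (2/5) = 7318 J.
Q = 0 ⇒ ΔU = −W_by = -7318 J.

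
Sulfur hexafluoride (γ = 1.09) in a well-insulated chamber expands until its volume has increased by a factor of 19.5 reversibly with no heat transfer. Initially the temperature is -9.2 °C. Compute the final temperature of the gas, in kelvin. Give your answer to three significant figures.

T₂ ≈ 202 K

Adiabatic: T₁V₁^(γ−1) = T₂V₂^(γ−1) ⇒ T₂ = T₁ (V₁/V₂)^(γ−1).
T₁ = -9.2 °C = 263.9 K.
T₂ = 263.9 × (1/19.5)^(0.09) = 202 K.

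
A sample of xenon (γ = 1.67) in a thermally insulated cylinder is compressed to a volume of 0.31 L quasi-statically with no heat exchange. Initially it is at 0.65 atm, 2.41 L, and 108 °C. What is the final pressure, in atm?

P₂ ≈ 20.0 atm

Since PV^γ is constant along a reversible adiabat, P₂ = P₁ (V₁/V₂)^γ.
P₂ = 0.65 × (2.41/0.31)^(1.67) = 19.97 atm.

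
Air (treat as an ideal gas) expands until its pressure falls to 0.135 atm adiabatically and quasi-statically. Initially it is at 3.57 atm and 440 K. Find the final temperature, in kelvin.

Adiabatic: T₂/T₁ = (P₂/P₁)^((γ−1)/γ).
For a diatomic ideal gas γ = 7/5, so (γ−1)/γ = 2/7.
T₂ = 440 × (0.135/3.57)^(2/7) = 172.6 K.

T₂ ≈ 173 K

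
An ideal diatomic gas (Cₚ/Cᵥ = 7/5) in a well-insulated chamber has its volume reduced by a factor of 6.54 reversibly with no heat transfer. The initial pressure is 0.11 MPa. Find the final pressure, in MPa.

Since PV^γ is constant along a reversible adiabat, P₂ = P₁ (V₁/V₂)^γ.
P₂ = 0.11 × 6.54^(7/5) = 1.525 MPa.

P₂ ≈ 1.52 MPa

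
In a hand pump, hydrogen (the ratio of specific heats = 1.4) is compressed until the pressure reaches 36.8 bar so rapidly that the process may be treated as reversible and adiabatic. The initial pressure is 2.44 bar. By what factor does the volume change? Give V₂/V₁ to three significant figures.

From PV^γ = const, V₂/V₁ = (P₁/P₂)^(1/γ).
V₂/V₁ = (2.44/36.8)^(0.714) = 0.144.

V₂/V₁ ≈ 0.144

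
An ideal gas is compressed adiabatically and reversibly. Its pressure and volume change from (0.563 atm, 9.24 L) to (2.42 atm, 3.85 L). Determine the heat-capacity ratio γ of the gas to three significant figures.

PV^γ = const ⇒ γ = ln(P₂/P₁) / ln(V₁/V₂).
γ = ln(2.42/0.563) / ln(9.24/3.85) = 1.666.

γ ≈ 1.67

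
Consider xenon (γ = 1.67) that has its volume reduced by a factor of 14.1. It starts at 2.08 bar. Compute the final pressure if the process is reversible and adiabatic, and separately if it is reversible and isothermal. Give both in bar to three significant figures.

Isothermal: P₂ = P₁(V₁/V₂) = 2.08×14.1 = 29.33 bar.
Adiabatic: P₂ = P₁(V₁/V₂)^γ = 2.08×14.1^(1.67) = 172.7 bar.

adiabatic: 173 bar; isothermal: 29.3 bar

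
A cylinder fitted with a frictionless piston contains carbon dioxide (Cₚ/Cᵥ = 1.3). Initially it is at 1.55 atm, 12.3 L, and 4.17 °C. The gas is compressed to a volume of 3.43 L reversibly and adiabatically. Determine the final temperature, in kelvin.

Adiabatic: T₁V₁^(γ−1) = T₂V₂^(γ−1) ⇒ T₂ = T₁ (V₁/V₂)^(γ−1).
T₁ = 4.17 °C = 277.3 K.
T₂ = 277.3 × (12.3/3.43)^(0.3) = 406.8 K.

T₂ ≈ 407 K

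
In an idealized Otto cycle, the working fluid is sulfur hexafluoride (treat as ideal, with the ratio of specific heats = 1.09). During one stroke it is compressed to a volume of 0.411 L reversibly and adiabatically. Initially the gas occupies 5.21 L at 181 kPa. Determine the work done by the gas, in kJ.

W ≈ -2.69 kJ

P₂ = P₁(V₁/V₂)^γ = 181×(5.21/0.411)^(1.09) = 2884 kPa.
For a reversible adiabat, W_by_gas = (P₁V₁ − P₂V₂)/(γ−1).
W_by = (181000×0.00521 − 2.884×10^6×0.000411) / (0.09) = -2691 J.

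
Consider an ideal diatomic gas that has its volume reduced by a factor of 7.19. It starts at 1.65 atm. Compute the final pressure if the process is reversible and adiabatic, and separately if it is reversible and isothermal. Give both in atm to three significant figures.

For a diatomic ideal gas γ = 7/5.
Isothermal: P₂ = P₁(V₁/V₂) = 1.65×7.19 = 11.86 atm.
Adiabatic: P₂ = P₁(V₁/V₂)^γ = 1.65×7.19^(7/5) = 26.12 atm.

adiabatic: 26.1 atm; isothermal: 11.9 atm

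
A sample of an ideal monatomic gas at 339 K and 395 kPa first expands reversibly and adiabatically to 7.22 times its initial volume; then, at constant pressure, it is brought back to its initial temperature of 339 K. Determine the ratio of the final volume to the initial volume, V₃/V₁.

For a monatomic ideal gas γ = 5/3.
Adiabatic step: V₂/V₁ = 7.22; T₂ = T₁·(1/7.22)^(2/3) = 90.75 K.
Isobaric step: V₃/V₂ = T₃/T₂ = 339/90.75.
V₃/V₁ = (V₂/V₁)(V₃/V₂) = 7.22 × (339/90.75) = 26.97.

V₃/V₁ ≈ 27.0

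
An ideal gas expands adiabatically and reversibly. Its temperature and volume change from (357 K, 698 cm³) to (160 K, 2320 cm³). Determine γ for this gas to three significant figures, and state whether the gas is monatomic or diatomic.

γ ≈ 1.67; monatomic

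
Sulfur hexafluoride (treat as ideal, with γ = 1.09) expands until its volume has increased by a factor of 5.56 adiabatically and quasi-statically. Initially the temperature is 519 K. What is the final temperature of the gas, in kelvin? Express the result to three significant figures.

Adiabatic: T₁V₁^(γ−1) = T₂V₂^(γ−1) ⇒ T₂ = T₁ (V₁/V₂)^(γ−1).
T₂ = 519 × (1/5.56)^(0.09) = 444.7 K.

T₂ ≈ 445 K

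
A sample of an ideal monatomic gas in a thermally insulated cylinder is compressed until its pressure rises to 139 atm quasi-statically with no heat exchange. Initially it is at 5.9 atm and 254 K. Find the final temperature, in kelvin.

T₂ ≈ 899 K

Adiabatic: T₂/T₁ = (P₂/P₁)^((γ−1)/γ).
For a monatomic ideal gas γ = 5/3, so (γ−1)/γ = 2/5.
T₂ = 254 × (139/5.9)^(2/5) = 898.9 K.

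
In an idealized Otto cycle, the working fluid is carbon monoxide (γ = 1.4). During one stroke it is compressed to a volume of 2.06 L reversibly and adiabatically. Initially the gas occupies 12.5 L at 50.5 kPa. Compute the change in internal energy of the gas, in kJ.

ΔU ≈ 1.67 kJ

P₂ = P₁(V₁/V₂)^γ = 50.5×(12.5/2.06)^(1.4) = 630.3 kPa.
For a reversible adiabat, W_by_gas = (P₁V₁ − P₂V₂)/(γ−1).
W_by = (50500×0.0125 − 630300×0.00206) / (0.4) = -1668 J.
Q = 0 ⇒ ΔU = −W_by = 1668 J.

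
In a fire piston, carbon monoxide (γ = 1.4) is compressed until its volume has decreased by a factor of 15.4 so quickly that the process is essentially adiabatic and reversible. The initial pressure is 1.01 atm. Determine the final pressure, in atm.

P₂ ≈ 46.4 atm

Since PV^γ is constant along a reversible adiabat, P₂ = P₁ (V₁/V₂)^γ.
P₂ = 1.01 × 15.4^(1.4) = 46.44 atm.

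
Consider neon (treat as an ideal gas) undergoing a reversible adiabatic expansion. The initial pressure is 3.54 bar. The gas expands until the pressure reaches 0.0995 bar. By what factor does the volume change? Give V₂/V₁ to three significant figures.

V₂/V₁ ≈ 8.53

From PV^γ = const, V₂/V₁ = (P₁/P₂)^(1/γ).
For a monatomic ideal gas γ = 5/3.
V₂/V₁ = (3.54/0.0995)^(3/5) = 8.525.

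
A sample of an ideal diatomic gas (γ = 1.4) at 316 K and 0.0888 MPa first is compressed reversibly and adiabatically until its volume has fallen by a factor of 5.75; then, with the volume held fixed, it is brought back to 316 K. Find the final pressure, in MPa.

P₃ ≈ 0.511 MPa

Adiabatic step (PV^γ = const): P₂ = 0.0888×5.75^(1.4) = 1.028 MPa; T₂ = 316×5.75^(0.4) = 636.1 K.
Isochoric: P₃ = P₂(T₃/T₂) = 1.028 × (316/636.1) = 0.5106 MPa.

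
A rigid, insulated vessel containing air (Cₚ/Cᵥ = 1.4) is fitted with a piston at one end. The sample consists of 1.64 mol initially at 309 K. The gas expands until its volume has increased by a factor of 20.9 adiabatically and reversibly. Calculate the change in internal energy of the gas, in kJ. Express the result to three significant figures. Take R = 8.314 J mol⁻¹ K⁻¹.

Adiabatic: T₁V₁^(γ−1) = T₂V₂^(γ−1) ⇒ T₂ = T₁ (V₁/V₂)^(γ−1).
T₂ = 309 × (1/20.9)^(0.4) = 91.6 K.
Q = 0, so ΔU = W_on_gas = nCᵥΔT with Cᵥ = R/(γ−1) = 20.79 J/(mol·K).
ΔU = 1.64 × 20.79 × (91.6 − 309) = -7411 J.

ΔU ≈ -7.41 kJ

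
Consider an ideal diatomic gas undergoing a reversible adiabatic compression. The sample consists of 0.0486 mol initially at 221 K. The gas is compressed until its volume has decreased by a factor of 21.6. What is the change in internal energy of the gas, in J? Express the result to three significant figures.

ΔU ≈ 540 J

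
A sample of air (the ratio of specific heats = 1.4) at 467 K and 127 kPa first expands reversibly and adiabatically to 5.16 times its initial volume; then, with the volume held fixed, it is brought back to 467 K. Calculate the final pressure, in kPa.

Adiabatic step (PV^γ = const): P₂ = 127×(1/5.16)^(1.4) = 12.77 kPa; T₂ = 467×(1/5.16)^(0.4) = 242.2 K.
Isochoric: P₃ = P₂(T₃/T₂) = 12.77 × (467/242.2) = 24.61 kPa.

P₃ ≈ 24.6 kPa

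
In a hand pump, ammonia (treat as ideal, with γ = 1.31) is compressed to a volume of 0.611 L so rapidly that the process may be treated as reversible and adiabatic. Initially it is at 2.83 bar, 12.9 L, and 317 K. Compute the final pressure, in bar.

P₂ ≈ 154 bar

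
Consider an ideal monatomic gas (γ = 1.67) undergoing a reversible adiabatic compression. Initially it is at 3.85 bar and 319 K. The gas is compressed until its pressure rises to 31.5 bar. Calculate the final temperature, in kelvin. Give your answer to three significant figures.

T₂ ≈ 741 K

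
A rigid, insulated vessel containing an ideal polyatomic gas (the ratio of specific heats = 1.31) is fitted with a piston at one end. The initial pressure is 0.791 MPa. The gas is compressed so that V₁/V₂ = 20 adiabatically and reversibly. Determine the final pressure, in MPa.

P₂ ≈ 40.0 MPa

Since PV^γ is constant along a reversible adiabat, P₂ = P₁ (V₁/V₂)^γ.
P₂ = 0.791 × 20^(1.31) = 40.04 MPa.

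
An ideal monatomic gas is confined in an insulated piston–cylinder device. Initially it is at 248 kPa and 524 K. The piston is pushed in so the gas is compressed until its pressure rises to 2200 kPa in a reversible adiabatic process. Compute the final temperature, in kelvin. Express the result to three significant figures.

T₂ ≈ 1250 K

Along an adiabat T P^((1−γ)/γ) is constant, so T₂ = T₁ (P₂/P₁)^((γ−1)/γ).
For a monatomic ideal gas γ = 5/3, so (γ−1)/γ = 2/5.
T₂ = 524 × (2200/248)^(2/5) = 1255 K.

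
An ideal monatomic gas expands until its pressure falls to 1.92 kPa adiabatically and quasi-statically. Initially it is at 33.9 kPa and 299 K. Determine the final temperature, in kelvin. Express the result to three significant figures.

T₂ ≈ 94.8 K

Adiabatic: T₂/T₁ = (P₂/P₁)^((γ−1)/γ).
For a monatomic ideal gas γ = 5/3, so (γ−1)/γ = 2/5.
T₂ = 299 × (1.92/33.9)^(2/5) = 94.82 K.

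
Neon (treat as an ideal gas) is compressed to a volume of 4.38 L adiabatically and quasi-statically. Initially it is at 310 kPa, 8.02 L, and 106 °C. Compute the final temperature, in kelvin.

T₂ ≈ 567 K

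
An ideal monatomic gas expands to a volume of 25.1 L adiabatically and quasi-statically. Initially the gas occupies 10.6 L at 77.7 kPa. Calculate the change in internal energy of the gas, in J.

γ = 5/3 for a monatomic ideal gas.
P₂ = P₁(V₁/V₂)^γ = 77.7×(10.6/25.1)^(5/3) = 18.47 kPa.
For a reversible adiabat, W_by_gas = (P₁V₁ − P₂V₂)/(γ−1).
W_by = (77700×0.0106 − 18470×0.0251) / (2/3) = 540 J.
Q = 0 ⇒ ΔU = −W_by = -540 J.

ΔU ≈ -540 J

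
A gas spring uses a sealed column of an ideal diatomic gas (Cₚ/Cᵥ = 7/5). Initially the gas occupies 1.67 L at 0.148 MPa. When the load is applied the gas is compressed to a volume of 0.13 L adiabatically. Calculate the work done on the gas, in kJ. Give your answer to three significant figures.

W ≈ 1.10 kJ

P₂ = P₁(V₁/V₂)^γ = 0.148×(1.67/0.13)^(7/5) = 5.279 MPa.
For a reversible adiabat, W_by_gas = (P₁V₁ − P₂V₂)/(γ−1).
W_by = (148000×0.00167 − 5.279×10^6×0.00013) / (2/5) = -1098 J.
W_on_gas = −W_by = 1098 J.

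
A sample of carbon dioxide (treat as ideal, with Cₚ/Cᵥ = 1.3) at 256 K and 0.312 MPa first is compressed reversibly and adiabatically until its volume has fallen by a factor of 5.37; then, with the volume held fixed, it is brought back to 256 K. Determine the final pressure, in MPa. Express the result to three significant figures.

Adiabatic step (PV^γ = const): P₂ = 0.312×5.37^(1.3) = 2.774 MPa; T₂ = 256×5.37^(0.3) = 423.9 K.
Isochoric: P₃ = P₂(T₃/T₂) = 2.774 × (256/423.9) = 1.675 MPa.

P₃ ≈ 1.68 MPa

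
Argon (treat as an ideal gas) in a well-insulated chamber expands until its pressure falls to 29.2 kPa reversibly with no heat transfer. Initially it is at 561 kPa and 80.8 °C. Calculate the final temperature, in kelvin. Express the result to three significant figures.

T₂ ≈ 109 K

Adiabatic: T₂/T₁ = (P₂/P₁)^((γ−1)/γ).
For a monatomic ideal gas γ = 5/3, so (γ−1)/γ = 2/5.
T₁ = 80.8 °C = 353.9 K.
T₂ = 353.9 × (29.2/561)^(2/5) = 108.5 K.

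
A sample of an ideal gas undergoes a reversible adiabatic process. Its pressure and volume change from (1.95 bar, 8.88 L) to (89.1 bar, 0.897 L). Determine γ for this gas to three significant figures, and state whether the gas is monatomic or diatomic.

γ ≈ 1.67; monatomic

PV^γ = const ⇒ γ = ln(P₂/P₁) / ln(V₁/V₂).
γ = ln(89.1/1.95) / ln(8.88/0.897) = 1.667.
γ ≈ 1.67 is close to 5/3, so the gas is monatomic.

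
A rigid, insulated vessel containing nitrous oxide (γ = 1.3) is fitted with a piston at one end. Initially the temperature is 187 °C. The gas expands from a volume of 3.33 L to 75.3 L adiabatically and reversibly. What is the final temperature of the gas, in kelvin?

For a reversible adiabat TV^(γ−1) is constant, so T₂ = T₁ (V₁/V₂)^(γ−1).
T₁ = 187 °C = 460.1 K.
T₂ = 460.1 × (3.33/75.3)^(0.3) = 180.5 K.

T₂ ≈ 181 K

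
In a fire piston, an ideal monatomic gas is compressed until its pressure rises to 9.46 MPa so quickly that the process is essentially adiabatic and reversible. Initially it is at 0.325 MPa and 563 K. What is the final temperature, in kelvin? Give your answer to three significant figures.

T₂ ≈ 2170 K

Along an adiabat T P^((1−γ)/γ) is constant, so T₂ = T₁ (P₂/P₁)^((γ−1)/γ).
For a monatomic ideal gas γ = 5/3, so (γ−1)/γ = 2/5.
T₂ = 563 × (9.46/0.325)^(2/5) = 2168 K.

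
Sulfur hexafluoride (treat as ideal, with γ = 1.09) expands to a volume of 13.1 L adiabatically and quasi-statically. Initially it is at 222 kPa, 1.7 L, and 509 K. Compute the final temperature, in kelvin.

T₂ ≈ 424 K

Adiabatic: T₁V₁^(γ−1) = T₂V₂^(γ−1) ⇒ T₂ = T₁ (V₁/V₂)^(γ−1).
T₂ = 509 × (1.7/13.1)^(0.09) = 423.5 K.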